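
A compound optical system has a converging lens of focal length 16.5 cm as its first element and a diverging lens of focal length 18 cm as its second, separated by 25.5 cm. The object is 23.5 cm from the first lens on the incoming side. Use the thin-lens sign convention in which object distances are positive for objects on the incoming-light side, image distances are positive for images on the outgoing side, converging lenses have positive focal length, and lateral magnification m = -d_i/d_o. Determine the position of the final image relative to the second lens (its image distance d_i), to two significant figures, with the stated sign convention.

-45 cm

Applying the thin-lens equation to the first lens, 1/16.5 = 1/23.5 + 1/d_i1, which gives d_i1 = 55.393 cm.
This image would form 55.393 cm past lens 1, i.e. 29.893 cm beyond lens 2, so it is a virtual object for lens 2: d_o2 = 25.5 - 55.393 = -29.893 cm.
Applying the thin-lens equation again with f_2 = -18 cm and d_o2 = -29.893 cm gives d_i2 = -45.243 cm.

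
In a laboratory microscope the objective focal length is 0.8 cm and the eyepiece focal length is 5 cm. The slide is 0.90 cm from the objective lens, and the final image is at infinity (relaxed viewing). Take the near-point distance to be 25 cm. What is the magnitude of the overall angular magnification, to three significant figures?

40.0

Objective: 1/d_i = 1/f_obj - 1/d_o = 1/0.8 - 1/0.90 = 0.13889 cm^-1, so d_i = 7.200 cm.
m_obj = -d_i/d_o = -7.200/0.90 = -8.000.
Eyepiece angular magnification (image at infinity): M_eye = D/f_e = 25/5 = 5.000.
Overall M = m_obj x M_eye = (-8.000)(5.000) = -40.00.
|M| = 40.00.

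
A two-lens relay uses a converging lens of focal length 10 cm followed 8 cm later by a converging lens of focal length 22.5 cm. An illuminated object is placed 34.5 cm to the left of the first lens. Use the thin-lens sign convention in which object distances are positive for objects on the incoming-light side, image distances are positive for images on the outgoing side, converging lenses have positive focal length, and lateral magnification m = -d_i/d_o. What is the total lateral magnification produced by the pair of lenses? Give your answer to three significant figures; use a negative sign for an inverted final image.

-0.321

First lens: d_i1 = 1/(1/10 - 1/34.5) = 14.082 cm.
m_1 = -(14.082)/34.5 = -0.4082.
Since 14.082 cm > 8 cm, the first image lies past the second lens and serves as a virtual object: d_o2 = L - d_i1 = -6.082 cm.
Second lens: d_i2 = 1/(1/22.5 - 1/(-6.082)) = 4.788 cm.
m_2 = -(4.788)/(-6.082) = 0.7872.
The system's lateral magnification is m_1 m_2 = (-0.4082)(0.7872) = -0.3213.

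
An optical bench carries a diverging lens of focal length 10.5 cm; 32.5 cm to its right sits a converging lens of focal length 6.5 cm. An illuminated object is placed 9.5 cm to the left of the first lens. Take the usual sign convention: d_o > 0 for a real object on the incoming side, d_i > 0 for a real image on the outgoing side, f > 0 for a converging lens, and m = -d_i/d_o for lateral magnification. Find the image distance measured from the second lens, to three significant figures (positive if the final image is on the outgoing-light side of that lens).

First lens: d_i1 = 1/(1/(-10.5) - 1/9.5) = -4.988 cm.
The intermediate image is virtual, 4.988 cm to the left of lens 1, so d_o2 = L - d_i1 = 32.5 - (-4.988) = 37.487 cm.
Second lens: d_i2 = 1/(1/6.5 - 1/(37.487)) = 7.863 cm.

7.86 cm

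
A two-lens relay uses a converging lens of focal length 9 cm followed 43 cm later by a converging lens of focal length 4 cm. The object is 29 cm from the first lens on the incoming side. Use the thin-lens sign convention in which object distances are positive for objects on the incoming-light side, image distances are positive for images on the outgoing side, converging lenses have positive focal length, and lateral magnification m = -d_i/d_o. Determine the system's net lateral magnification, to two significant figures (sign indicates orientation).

Applying the thin-lens equation to the first lens, 1/9 = 1/29 + 1/d_i1, which gives d_i1 = 13.050 cm.
Its lateral magnification is m_1 = -d_i1/d_o1 = -(13.050)/29 = -0.4500.
The intermediate image is 13.050 cm to the right of lens 1, so d_o2 = L - d_i1 = 43 - 13.050 = 29.950 cm.
Applying the thin-lens equation again with f_2 = 4 cm and d_o2 = 29.950 cm gives d_i2 = 4.617 cm.
m_2 = -(4.617)/(29.950) = -0.1541.
Total m = m_1 x m_2 = (-0.4500)(-0.1541) = 0.0694.

0.069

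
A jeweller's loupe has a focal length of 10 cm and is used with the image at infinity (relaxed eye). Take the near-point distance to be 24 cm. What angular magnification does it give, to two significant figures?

M = D/f = 24/10 = 2.400.

2.4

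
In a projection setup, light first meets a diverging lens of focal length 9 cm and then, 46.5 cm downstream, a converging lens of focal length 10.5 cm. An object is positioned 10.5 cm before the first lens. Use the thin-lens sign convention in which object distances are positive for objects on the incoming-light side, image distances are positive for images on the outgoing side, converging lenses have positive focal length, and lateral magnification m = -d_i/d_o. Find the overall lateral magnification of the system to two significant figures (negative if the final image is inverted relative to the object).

-0.12

Applying the thin-lens equation to the first lens, 1/(-9) = 1/10.5 + 1/d_i1, which gives d_i1 = -4.846 cm.
Its lateral magnification is m_1 = -d_i1/d_o1 = -(-4.846)/10.5 = 0.4615.
The intermediate image is virtual, 4.846 cm to the left of lens 1, so d_o2 = L - d_i1 = 46.5 - (-4.846) = 51.346 cm.
Applying the thin-lens equation again with f_2 = 10.5 cm and d_o2 = 51.346 cm gives d_i2 = 13.199 cm.
m_2 = -(13.199)/(51.346) = -0.2571.
Total m = m_1 x m_2 = (0.4615)(-0.2571) = -0.1186.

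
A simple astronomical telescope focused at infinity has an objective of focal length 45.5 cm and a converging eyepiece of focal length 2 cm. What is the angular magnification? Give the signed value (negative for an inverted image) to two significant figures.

M = -f_obj/f_eye = -45.5/(2) = -22.750.

-23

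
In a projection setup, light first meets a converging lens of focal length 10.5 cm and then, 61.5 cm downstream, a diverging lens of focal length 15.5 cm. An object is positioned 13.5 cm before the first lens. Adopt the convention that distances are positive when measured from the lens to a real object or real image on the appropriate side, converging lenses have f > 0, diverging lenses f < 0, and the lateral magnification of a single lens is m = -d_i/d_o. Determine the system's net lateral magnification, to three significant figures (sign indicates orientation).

Applying the thin-lens equation to the first lens, 1/10.5 = 1/13.5 + 1/d_i1, which gives d_i1 = 47.250 cm.
Its lateral magnification is m_1 = -d_i1/d_o1 = -(47.250)/13.5 = -3.5000.
The intermediate image is 47.250 cm to the right of lens 1, so d_o2 = L - d_i1 = 61.5 - 47.250 = 14.250 cm.
Applying the thin-lens equation again with f_2 = -15.5 cm and d_o2 = 14.250 cm gives d_i2 = -7.424 cm.
m_2 = -(-7.424)/(14.250) = 0.5210.
Total m = m_1 x m_2 = (-3.5000)(0.5210) = -1.8235.

-1.82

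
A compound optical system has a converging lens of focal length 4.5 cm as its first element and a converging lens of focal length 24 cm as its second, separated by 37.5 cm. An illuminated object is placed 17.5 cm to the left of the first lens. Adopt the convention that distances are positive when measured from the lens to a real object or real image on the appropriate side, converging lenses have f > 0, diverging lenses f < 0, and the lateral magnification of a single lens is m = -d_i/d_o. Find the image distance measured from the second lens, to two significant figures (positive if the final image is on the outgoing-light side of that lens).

Lens 1: 1/d_i1 = 1/f_1 - 1/d_o1 = 1/4.5 - 1/17.5 = 0.16508 cm^-1, so d_i1 = 6.058 cm.
Object distance for lens 2: d_o2 = 37.5 - 6.058 = 31.442 cm.
Lens 2: 1/d_i2 = 1/f_2 - 1/d_o2 = 1/24 - 1/(31.442) = 0.00986 cm^-1, so d_i2 = 101.395 cm.

100 cm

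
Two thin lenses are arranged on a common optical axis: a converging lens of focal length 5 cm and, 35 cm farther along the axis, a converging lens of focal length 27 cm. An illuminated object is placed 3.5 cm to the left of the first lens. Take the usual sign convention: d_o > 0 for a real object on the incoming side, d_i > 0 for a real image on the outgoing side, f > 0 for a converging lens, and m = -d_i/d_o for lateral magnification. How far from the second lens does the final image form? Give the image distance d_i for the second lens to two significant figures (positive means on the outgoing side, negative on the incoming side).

Applying the thin-lens equation to the first lens, 1/5 = 1/3.5 + 1/d_i1, which gives d_i1 = -11.667 cm.
The intermediate image is virtual, 11.667 cm to the left of lens 1, so d_o2 = L - d_i1 = 35 - (-11.667) = 46.667 cm.
Applying the thin-lens equation again with f_2 = 27 cm and d_o2 = 46.667 cm gives d_i2 = 64.068 cm.

64 cm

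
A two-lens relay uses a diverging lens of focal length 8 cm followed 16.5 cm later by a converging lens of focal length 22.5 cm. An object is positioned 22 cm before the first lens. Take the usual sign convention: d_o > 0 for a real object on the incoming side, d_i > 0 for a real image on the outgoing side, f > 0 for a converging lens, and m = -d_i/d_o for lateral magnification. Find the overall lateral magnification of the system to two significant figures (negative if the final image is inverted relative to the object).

First lens: d_i1 = 1/(1/(-8) - 1/22) = -5.867 cm.
m_1 = -(-5.867)/22 = 0.2667.
With d_i1 < 0 the first image is virtual and lies on the object side; the object distance for lens 2 is d_o2 = 16.5 - (-5.867) = 22.367 cm.
Second lens: d_i2 = 1/(1/22.5 - 1/(22.367)) = -3774.375 cm.
m_2 = -(-3774.375)/(22.367) = 168.7500.
The system's lateral magnification is m_1 m_2 = (0.2667)(168.7500) = 45.0000.

45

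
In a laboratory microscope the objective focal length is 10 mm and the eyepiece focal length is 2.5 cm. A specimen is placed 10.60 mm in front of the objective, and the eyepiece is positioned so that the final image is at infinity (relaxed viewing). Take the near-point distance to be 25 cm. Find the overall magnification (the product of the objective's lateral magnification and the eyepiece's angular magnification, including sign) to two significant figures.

-170

Convert to cm: f_obj = 10 mm = 1 cm; d_o = 10.60 mm = 1.06 cm.
Objective: 1/d_i = 1/f_obj - 1/d_o = 1/1 - 1/1.06 = 0.05660 cm^-1, so d_i = 17.667 cm.
m_obj = -d_i/d_o = -17.667/1.06 = -16.667.
Eyepiece angular magnification (image at infinity): M_eye = D/f_e = 25/2.5 = 10.000.
Overall M = m_obj x M_eye = (-16.667)(10.000) = -166.67.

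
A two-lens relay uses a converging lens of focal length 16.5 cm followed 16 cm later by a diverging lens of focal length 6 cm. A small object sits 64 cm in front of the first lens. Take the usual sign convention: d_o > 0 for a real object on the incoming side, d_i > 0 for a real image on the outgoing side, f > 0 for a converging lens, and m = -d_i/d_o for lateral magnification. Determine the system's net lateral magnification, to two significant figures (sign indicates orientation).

Lens 1: 1/d_i1 = 1/f_1 - 1/d_o1 = 1/16.5 - 1/64 = 0.04498 cm^-1, so d_i1 = 22.232 cm.
m_1 = -(22.232)/64 = -0.3474.
Since 22.232 cm > 16 cm, the first image lies past the second lens and serves as a virtual object: d_o2 = L - d_i1 = -6.232 cm.
Lens 2: 1/d_i2 = 1/f_2 - 1/d_o2 = 1/(-6) - 1/(-6.232) = -0.00619 cm^-1, so d_i2 = -161.455 cm.
m_2 = -(-161.455)/(-6.232) = -25.9091.
The system's lateral magnification is m_1 m_2 = (-0.3474)(-25.9091) = 9.0000.

9.0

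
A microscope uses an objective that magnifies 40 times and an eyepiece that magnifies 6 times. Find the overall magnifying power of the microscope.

The overall magnification of a compound microscope is the product of the objective and eyepiece magnifications:
M = M_obj x M_eye = 40 x 6 = 240.

240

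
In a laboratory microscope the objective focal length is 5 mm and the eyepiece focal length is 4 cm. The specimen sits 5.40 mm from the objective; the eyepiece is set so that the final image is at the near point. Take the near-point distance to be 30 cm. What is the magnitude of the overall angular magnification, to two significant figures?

Convert to cm: f_obj = 5 mm = 0.5 cm; d_o = 5.40 mm = 0.54 cm.
Objective: 1/d_i = 1/f_obj - 1/d_o = 1/0.5 - 1/0.54 = 0.14815 cm^-1, so d_i = 6.750 cm.
m_obj = -d_i/d_o = -6.750/0.54 = -12.500.
Eyepiece angular magnification (image at near point): M_eye = 1 + D/f_e = 1 + 30/4 = 8.500.
Overall M = m_obj x M_eye = (-12.500)(8.500) = -106.25.
|M| = 106.25.

110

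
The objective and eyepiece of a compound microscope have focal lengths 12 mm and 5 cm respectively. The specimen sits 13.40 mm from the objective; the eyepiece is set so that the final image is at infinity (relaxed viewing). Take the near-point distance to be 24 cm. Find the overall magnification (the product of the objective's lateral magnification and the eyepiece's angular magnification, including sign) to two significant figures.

-41

Convert to cm: f_obj = 12 mm = 1.2 cm; d_o = 13.40 mm = 1.34 cm.
Objective: 1/d_i = 1/f_obj - 1/d_o = 1/1.2 - 1/1.34 = 0.08706 cm^-1, so d_i = 11.486 cm.
m_obj = -d_i/d_o = -11.486/1.34 = -8.571.
Eyepiece angular magnification (image at infinity): M_eye = D/f_e = 24/5 = 4.800.
Overall M = m_obj x M_eye = (-8.571)(4.800) = -41.14.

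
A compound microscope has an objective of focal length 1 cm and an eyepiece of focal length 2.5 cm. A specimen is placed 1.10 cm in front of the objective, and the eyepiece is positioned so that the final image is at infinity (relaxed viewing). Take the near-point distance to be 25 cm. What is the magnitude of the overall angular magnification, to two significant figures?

Objective: 1/d_i = 1/f_obj - 1/d_o = 1/1 - 1/1.10 = 0.09091 cm^-1, so d_i = 11.000 cm.
m_obj = -d_i/d_o = -11.000/1.10 = -10.000.
Eyepiece angular magnification (image at infinity): M_eye = D/f_e = 25/2.5 = 10.000.
Overall M = m_obj x M_eye = (-10.000)(10.000) = -100.00.
|M| = 100.00.

100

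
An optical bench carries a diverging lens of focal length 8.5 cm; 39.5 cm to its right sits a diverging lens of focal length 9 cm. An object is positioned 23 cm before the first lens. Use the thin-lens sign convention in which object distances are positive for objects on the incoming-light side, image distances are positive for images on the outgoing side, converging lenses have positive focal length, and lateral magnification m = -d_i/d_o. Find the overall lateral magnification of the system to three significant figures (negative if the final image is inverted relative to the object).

0.0444

Lens 1: 1/d_i1 = 1/f_1 - 1/d_o1 = 1/(-8.5) - 1/23 = -0.16113 cm^-1, so d_i1 = -6.206 cm.
m_1 = -(-6.206)/23 = 0.2698.
The intermediate image is virtual, 6.206 cm to the left of lens 1, so d_o2 = L - d_i1 = 39.5 - (-6.206) = 45.706 cm.
Lens 2: 1/d_i2 = 1/f_2 - 1/d_o2 = 1/(-9) - 1/(45.706) = -0.13299 cm^-1, so d_i2 = -7.519 cm.
m_2 = -(-7.519)/(45.706) = 0.1645.
Overall magnification: m = m_1 m_2 = 0.0444.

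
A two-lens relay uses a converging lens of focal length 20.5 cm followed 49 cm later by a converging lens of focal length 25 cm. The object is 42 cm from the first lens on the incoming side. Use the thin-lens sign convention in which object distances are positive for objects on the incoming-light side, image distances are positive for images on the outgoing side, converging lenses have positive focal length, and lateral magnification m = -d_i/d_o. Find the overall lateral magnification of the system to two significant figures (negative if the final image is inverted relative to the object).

-1.5

Lens 1: 1/d_i1 = 1/f_1 - 1/d_o1 = 1/20.5 - 1/42 = 0.02497 cm^-1, so d_i1 = 40.047 cm.
m_1 = -(40.047)/42 = -0.9535.
Object distance for lens 2: d_o2 = 49 - 40.047 = 8.953 cm.
Lens 2: 1/d_i2 = 1/f_2 - 1/d_o2 = 1/25 - 1/(8.953) = -0.07169 cm^-1, so d_i2 = -13.949 cm.
m_2 = -(-13.949)/(8.953) = 1.5580.
The system's lateral magnification is m_1 m_2 = (-0.9535)(1.5580) = -1.4855.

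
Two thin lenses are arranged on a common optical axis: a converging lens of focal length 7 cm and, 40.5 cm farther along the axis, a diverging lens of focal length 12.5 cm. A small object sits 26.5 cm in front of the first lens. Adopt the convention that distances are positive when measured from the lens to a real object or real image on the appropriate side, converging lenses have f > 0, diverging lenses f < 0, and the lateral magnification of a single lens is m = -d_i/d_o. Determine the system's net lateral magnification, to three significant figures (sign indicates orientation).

-0.103

First lens: d_i1 = 1/(1/7 - 1/26.5) = 9.513 cm.
m_1 = -(9.513)/26.5 = -0.3590.
That image sits 30.987 cm in front of the second lens, so d_o2 = 30.987 cm.
Second lens: d_i2 = 1/(1/(-12.5) - 1/(30.987)) = -8.907 cm.
m_2 = -(-8.907)/(30.987) = 0.2874.
Total m = m_1 x m_2 = (-0.3590)(0.2874) = -0.1032.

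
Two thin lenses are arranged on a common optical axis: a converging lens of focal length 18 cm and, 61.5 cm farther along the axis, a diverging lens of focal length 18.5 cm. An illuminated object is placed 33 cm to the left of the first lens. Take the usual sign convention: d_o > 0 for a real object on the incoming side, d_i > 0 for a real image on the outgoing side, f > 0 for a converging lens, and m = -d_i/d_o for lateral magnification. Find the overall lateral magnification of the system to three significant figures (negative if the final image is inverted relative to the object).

-0.550

First lens: d_i1 = 1/(1/18 - 1/33) = 39.600 cm.
m_1 = -(39.600)/33 = -1.2000.
Object distance for lens 2: d_o2 = 61.5 - 39.600 = 21.900 cm.
Second lens: d_i2 = 1/(1/(-18.5) - 1/(21.900)) = -10.028 cm.
m_2 = -(-10.028)/(21.900) = 0.4579.
Total m = m_1 x m_2 = (-1.2000)(0.4579) = -0.5495.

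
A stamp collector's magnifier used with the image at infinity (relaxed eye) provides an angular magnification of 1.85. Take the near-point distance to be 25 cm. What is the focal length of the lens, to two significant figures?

For the image at infinity, M = D/f.
f = D/M = 25/1.85 = 13.514 cm.

14 cm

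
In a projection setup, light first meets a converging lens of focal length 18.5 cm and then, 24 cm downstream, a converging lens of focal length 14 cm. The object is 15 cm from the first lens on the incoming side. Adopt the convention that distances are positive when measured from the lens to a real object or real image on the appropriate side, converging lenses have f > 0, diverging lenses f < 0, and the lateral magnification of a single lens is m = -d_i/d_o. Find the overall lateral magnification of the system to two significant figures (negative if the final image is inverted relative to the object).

-0.83

Lens 1: 1/d_i1 = 1/f_1 - 1/d_o1 = 1/18.5 - 1/15 = -0.01261 cm^-1, so d_i1 = -79.286 cm.
m_1 = -(-79.286)/15 = 5.2857.
The intermediate image is virtual, 79.286 cm to the left of lens 1, so d_o2 = L - d_i1 = 24 - (-79.286) = 103.286 cm.
Lens 2: 1/d_i2 = 1/f_2 - 1/d_o2 = 1/14 - 1/(103.286) = 0.06175 cm^-1, so d_i2 = 16.195 cm.
m_2 = -(16.195)/(103.286) = -0.1568.
Total m = m_1 x m_2 = (5.2857)(-0.1568) = -0.8288.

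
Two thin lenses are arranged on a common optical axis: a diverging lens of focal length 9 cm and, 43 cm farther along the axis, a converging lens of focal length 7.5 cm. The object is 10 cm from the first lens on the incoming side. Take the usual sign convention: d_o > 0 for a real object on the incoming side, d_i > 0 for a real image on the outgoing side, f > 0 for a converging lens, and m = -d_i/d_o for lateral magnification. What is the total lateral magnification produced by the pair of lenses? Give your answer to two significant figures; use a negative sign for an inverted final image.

-0.088

Applying the thin-lens equation to the first lens, 1/(-9) = 1/10 + 1/d_i1, which gives d_i1 = -4.737 cm.
Its lateral magnification is m_1 = -d_i1/d_o1 = -(-4.737)/10 = 0.4737.
With d_i1 < 0 the first image is virtual and lies on the object side; the object distance for lens 2 is d_o2 = 43 - (-4.737) = 47.737 cm.
Applying the thin-lens equation again with f_2 = 7.5 cm and d_o2 = 47.737 cm gives d_i2 = 8.898 cm.
m_2 = -(8.898)/(47.737) = -0.1864.
Total m = m_1 x m_2 = (0.4737)(-0.1864) = -0.0883.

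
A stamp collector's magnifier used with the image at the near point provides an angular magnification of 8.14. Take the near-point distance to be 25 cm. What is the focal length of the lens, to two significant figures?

3.5 cm

For the image at the near point, M = 1 + D/f.
f = D/(M - 1) = 25/(8.14 - 1) = 3.501 cm.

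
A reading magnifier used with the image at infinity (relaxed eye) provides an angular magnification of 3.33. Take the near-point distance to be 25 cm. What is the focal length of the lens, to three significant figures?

For the image at infinity, M = D/f.
f = D/M = 25/3.33 = 7.508 cm.

7.51 cm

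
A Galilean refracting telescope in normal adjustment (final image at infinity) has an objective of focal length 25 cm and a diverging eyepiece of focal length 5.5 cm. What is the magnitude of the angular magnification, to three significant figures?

|M| = f_obj/|f_eye| = 25/5.5 = 4.545.

4.55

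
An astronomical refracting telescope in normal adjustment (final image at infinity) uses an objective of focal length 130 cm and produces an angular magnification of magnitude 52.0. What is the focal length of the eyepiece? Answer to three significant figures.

|M| = f_obj/f_eye, so f_eye = f_obj/|M| = 130/52.0 = 2.500 cm.

2.50 cm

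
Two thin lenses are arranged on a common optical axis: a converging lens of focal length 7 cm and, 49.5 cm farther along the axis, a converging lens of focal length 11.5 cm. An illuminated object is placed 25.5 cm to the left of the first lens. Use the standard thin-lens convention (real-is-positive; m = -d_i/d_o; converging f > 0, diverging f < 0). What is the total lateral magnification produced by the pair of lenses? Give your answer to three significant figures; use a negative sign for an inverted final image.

First lens: d_i1 = 1/(1/7 - 1/25.5) = 9.649 cm.
m_1 = -(9.649)/25.5 = -0.3784.
The intermediate image is 9.649 cm to the right of lens 1, so d_o2 = L - d_i1 = 49.5 - 9.649 = 39.851 cm.
Second lens: d_i2 = 1/(1/11.5 - 1/(39.851)) = 16.165 cm.
m_2 = -(16.165)/(39.851) = -0.4056.
Overall magnification: m = m_1 m_2 = 0.1535.

0.153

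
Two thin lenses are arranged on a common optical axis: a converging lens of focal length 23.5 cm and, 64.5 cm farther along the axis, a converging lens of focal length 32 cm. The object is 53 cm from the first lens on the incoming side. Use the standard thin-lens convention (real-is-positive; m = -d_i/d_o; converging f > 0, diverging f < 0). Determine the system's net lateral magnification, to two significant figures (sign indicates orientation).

Lens 1: 1/d_i1 = 1/f_1 - 1/d_o1 = 1/23.5 - 1/53 = 0.02369 cm^-1, so d_i1 = 42.220 cm.
m_1 = -(42.220)/53 = -0.7966.
Object distance for lens 2: d_o2 = 64.5 - 42.220 = 22.280 cm.
Lens 2: 1/d_i2 = 1/f_2 - 1/d_o2 = 1/32 - 1/(22.280) = -0.01363 cm^-1, so d_i2 = -73.346 cm.
m_2 = -(-73.346)/(22.280) = 3.2921.
Overall magnification: m = m_1 m_2 = -2.6225.

-2.6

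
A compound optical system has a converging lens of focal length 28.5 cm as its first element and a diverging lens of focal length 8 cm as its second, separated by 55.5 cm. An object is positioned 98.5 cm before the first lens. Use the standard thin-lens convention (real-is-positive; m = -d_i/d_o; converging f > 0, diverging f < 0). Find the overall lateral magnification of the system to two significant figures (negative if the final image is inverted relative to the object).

First lens: d_i1 = 1/(1/28.5 - 1/98.5) = 40.104 cm.
m_1 = -(40.104)/98.5 = -0.4071.
Object distance for lens 2: d_o2 = 55.5 - 40.104 = 15.396 cm.
Second lens: d_i2 = 1/(1/(-8) - 1/(15.396)) = -5.265 cm.
m_2 = -(-5.265)/(15.396) = 0.3419.
Overall magnification: m = m_1 m_2 = -0.1392.

-0.14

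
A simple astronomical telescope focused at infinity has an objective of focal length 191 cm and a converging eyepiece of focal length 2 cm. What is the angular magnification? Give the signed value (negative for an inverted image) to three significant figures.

-95.5

M = -f_obj/f_eye = -191/(2) = -95.500.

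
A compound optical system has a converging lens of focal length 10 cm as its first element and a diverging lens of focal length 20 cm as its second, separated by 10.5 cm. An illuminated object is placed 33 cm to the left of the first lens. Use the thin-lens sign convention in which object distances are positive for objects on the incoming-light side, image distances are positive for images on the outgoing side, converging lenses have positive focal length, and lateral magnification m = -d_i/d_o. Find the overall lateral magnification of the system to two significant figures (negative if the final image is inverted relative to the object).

-0.54

Applying the thin-lens equation to the first lens, 1/10 = 1/33 + 1/d_i1, which gives d_i1 = 14.348 cm.
Its lateral magnification is m_1 = -d_i1/d_o1 = -(14.348)/33 = -0.4348.
Since 14.348 cm > 10.5 cm, the first image lies past the second lens and serves as a virtual object: d_o2 = L - d_i1 = -3.848 cm.
Applying the thin-lens equation again with f_2 = -20 cm and d_o2 = -3.848 cm gives d_i2 = 4.764 cm.
m_2 = -(4.764)/(-3.848) = 1.2382.
Total m = m_1 x m_2 = (-0.4348)(1.2382) = -0.5384.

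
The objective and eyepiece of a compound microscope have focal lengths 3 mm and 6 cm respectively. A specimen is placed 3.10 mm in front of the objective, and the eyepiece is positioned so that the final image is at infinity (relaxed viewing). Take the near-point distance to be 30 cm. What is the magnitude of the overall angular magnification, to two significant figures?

Convert to cm: f_obj = 3 mm = 0.3 cm; d_o = 3.10 mm = 0.31 cm.
Objective: 1/d_i = 1/f_obj - 1/d_o = 1/0.3 - 1/0.31 = 0.10753 cm^-1, so d_i = 9.300 cm.
m_obj = -d_i/d_o = -9.300/0.31 = -30.000.
Eyepiece angular magnification (image at infinity): M_eye = D/f_e = 30/6 = 5.000.
Overall M = m_obj x M_eye = (-30.000)(5.000) = -150.00.
|M| = 150.00.

150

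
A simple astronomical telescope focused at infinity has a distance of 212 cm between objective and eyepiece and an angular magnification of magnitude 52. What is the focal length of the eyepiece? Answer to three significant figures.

4.00 cm

In normal adjustment the tube length equals f_obj + f_eye and |M| = f_obj/f_eye.
So f_obj = 52 f_eye and 52 f_eye + f_eye = 212 cm, giving f_eye = 212/53 = 4.000 cm and f_obj = 208.000 cm.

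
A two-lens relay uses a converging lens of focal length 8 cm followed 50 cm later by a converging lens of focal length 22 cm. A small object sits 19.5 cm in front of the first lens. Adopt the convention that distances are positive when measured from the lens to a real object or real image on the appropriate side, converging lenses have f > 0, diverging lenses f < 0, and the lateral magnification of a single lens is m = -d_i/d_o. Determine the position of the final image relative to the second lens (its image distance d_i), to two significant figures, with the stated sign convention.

First lens: d_i1 = 1/(1/8 - 1/19.5) = 13.565 cm.
The intermediate image is 13.565 cm to the right of lens 1, so d_o2 = L - d_i1 = 50 - 13.565 = 36.435 cm.
Second lens: d_i2 = 1/(1/22 - 1/(36.435)) = 55.530 cm.

56 cm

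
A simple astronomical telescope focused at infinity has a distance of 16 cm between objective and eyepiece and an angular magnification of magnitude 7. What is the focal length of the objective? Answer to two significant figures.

In normal adjustment the tube length equals f_obj + f_eye and |M| = f_obj/f_eye.
So f_obj = 7 f_eye and 7 f_eye + f_eye = 16 cm, giving f_eye = 16/8 = 2.000 cm and f_obj = 14.000 cm.

14 cm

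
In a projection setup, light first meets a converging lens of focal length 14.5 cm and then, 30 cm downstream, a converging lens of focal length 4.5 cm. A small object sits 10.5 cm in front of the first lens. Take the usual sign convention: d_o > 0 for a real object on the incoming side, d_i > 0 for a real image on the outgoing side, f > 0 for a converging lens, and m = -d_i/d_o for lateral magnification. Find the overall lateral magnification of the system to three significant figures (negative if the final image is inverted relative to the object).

-0.257

First lens: d_i1 = 1/(1/14.5 - 1/10.5) = -38.063 cm.
m_1 = -(-38.063)/10.5 = 3.6250.
With d_i1 < 0 the first image is virtual and lies on the object side; the object distance for lens 2 is d_o2 = 30 - (-38.063) = 68.062 cm.
Second lens: d_i2 = 1/(1/4.5 - 1/(68.062)) = 4.819 cm.
m_2 = -(4.819)/(68.062) = -0.0708.
Overall magnification: m = m_1 m_2 = -0.2566.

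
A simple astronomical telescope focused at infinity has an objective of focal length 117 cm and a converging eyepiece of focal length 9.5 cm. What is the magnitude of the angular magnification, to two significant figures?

12

|M| = f_obj/|f_eye| = 117/9.5 = 12.316.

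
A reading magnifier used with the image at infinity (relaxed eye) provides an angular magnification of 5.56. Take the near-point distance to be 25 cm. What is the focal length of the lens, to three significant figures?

For the image at infinity, M = D/f.
f = D/M = 25/5.56 = 4.496 cm.

4.50 cm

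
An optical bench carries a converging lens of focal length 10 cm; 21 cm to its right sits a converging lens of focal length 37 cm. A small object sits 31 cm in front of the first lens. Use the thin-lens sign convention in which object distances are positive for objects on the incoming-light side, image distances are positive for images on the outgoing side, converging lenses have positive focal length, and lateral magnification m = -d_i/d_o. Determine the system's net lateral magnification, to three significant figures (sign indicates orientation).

First lens: d_i1 = 1/(1/10 - 1/31) = 14.762 cm.
m_1 = -(14.762)/31 = -0.4762.
The intermediate image is 14.762 cm to the right of lens 1, so d_o2 = L - d_i1 = 21 - 14.762 = 6.238 cm.
Second lens: d_i2 = 1/(1/37 - 1/(6.238)) = -7.503 cm.
m_2 = -(-7.503)/(6.238) = 1.2028.
Overall magnification: m = m_1 m_2 = -0.5728.

-0.573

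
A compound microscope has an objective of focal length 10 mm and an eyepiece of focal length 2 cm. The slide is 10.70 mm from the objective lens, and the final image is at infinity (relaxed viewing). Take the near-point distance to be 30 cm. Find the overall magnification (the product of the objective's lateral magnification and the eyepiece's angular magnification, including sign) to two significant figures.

-210

Convert to cm: f_obj = 10 mm = 1 cm; d_o = 10.70 mm = 1.07 cm.
Objective: 1/d_i = 1/f_obj - 1/d_o = 1/1 - 1/1.07 = 0.06542 cm^-1, so d_i = 15.286 cm.
m_obj = -d_i/d_o = -15.286/1.07 = -14.286.
Eyepiece angular magnification (image at infinity): M_eye = D/f_e = 30/2 = 15.000.
Overall M = m_obj x M_eye = (-14.286)(15.000) = -214.29.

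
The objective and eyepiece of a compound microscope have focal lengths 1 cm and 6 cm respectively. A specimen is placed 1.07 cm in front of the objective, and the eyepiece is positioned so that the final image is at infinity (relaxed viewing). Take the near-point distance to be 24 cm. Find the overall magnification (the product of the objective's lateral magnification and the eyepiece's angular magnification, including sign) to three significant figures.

Objective: 1/d_i = 1/f_obj - 1/d_o = 1/1 - 1/1.07 = 0.06542 cm^-1, so d_i = 15.286 cm.
m_obj = -d_i/d_o = -15.286/1.07 = -14.286.
Eyepiece angular magnification (image at infinity): M_eye = D/f_e = 24/6 = 4.000.
Overall M = m_obj x M_eye = (-14.286)(4.000) = -57.14.

-57.1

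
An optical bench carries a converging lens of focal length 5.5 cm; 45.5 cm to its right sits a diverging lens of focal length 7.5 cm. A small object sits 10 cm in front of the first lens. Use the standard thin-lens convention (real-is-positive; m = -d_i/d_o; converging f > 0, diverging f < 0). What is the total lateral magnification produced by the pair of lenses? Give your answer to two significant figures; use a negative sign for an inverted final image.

-0.22

Applying the thin-lens equation to the first lens, 1/5.5 = 1/10 + 1/d_i1, which gives d_i1 = 12.222 cm.
Its lateral magnification is m_1 = -d_i1/d_o1 = -(12.222)/10 = -1.2222.
That image sits 33.278 cm in front of the second lens, so d_o2 = 33.278 cm.
Applying the thin-lens equation again with f_2 = -7.5 cm and d_o2 = 33.278 cm gives d_i2 = -6.121 cm.
m_2 = -(-6.121)/(33.278) = 0.1839.
The system's lateral magnification is m_1 m_2 = (-1.2222)(0.1839) = -0.2248.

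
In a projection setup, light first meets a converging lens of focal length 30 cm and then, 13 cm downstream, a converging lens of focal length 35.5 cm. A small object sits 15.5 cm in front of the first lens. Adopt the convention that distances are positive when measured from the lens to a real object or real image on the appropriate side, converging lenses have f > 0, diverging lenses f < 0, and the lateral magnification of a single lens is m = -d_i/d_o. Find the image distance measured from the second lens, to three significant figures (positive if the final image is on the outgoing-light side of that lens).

Applying the thin-lens equation to the first lens, 1/30 = 1/15.5 + 1/d_i1, which gives d_i1 = -32.069 cm.
The intermediate image is virtual, 32.069 cm to the left of lens 1, so d_o2 = L - d_i1 = 13 - (-32.069) = 45.069 cm.
Applying the thin-lens equation again with f_2 = 35.5 cm and d_o2 = 45.069 cm gives d_i2 = 167.202 cm.

167 cm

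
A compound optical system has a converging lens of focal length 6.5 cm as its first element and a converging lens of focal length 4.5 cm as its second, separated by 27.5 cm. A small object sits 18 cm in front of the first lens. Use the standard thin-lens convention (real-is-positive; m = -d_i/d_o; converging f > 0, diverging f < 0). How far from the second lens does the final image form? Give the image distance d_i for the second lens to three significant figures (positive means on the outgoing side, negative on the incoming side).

6.08 cm

First lens: d_i1 = 1/(1/6.5 - 1/18) = 10.174 cm.
Object distance for lens 2: d_o2 = 27.5 - 10.174 = 17.326 cm.
Second lens: d_i2 = 1/(1/4.5 - 1/(17.326)) = 6.079 cm.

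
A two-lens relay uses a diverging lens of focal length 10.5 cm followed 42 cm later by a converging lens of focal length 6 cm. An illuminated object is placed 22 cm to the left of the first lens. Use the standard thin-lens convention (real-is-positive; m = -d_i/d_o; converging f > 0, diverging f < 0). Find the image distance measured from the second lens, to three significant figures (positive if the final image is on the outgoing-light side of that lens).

6.84 cm

Lens 1: 1/d_i1 = 1/f_1 - 1/d_o1 = 1/(-10.5) - 1/22 = -0.14069 cm^-1, so d_i1 = -7.108 cm.
The intermediate image is virtual, 7.108 cm to the left of lens 1, so d_o2 = L - d_i1 = 42 - (-7.108) = 49.108 cm.
Lens 2: 1/d_i2 = 1/f_2 - 1/d_o2 = 1/6 - 1/(49.108) = 0.14630 cm^-1, so d_i2 = 6.835 cm.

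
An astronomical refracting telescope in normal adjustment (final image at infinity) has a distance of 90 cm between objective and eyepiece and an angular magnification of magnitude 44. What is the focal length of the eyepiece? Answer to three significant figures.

2.00 cm

In normal adjustment the tube length equals f_obj + f_eye and |M| = f_obj/f_eye.
So f_obj = 44 f_eye and 44 f_eye + f_eye = 90 cm, giving f_eye = 90/45 = 2.000 cm and f_obj = 88.000 cm.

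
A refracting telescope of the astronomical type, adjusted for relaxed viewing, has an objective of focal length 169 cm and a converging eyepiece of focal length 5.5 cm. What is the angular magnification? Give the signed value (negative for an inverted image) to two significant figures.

M = -f_obj/f_eye = -169/(5.5) = -30.727.

-31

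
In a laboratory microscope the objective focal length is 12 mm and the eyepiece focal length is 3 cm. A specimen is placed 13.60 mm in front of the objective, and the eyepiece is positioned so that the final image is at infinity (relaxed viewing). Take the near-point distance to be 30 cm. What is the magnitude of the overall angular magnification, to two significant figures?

Convert to cm: f_obj = 12 mm = 1.2 cm; d_o = 13.60 mm = 1.36 cm.
Objective: 1/d_i = 1/f_obj - 1/d_o = 1/1.2 - 1/1.36 = 0.09804 cm^-1, so d_i = 10.200 cm.
m_obj = -d_i/d_o = -10.200/1.36 = -7.500.
Eyepiece angular magnification (image at infinity): M_eye = D/f_e = 30/3 = 10.000.
Overall M = m_obj x M_eye = (-7.500)(10.000) = -75.00.
|M| = 75.00.

75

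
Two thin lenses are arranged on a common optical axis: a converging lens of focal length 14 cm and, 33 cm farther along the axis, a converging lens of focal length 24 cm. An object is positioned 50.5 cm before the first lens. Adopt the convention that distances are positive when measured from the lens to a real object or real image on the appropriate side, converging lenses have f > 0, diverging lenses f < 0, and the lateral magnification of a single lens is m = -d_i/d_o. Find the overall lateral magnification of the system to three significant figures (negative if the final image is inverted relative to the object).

Lens 1: 1/d_i1 = 1/f_1 - 1/d_o1 = 1/14 - 1/50.5 = 0.05163 cm^-1, so d_i1 = 19.370 cm.
m_1 = -(19.370)/50.5 = -0.3836.
Object distance for lens 2: d_o2 = 33 - 19.370 = 13.630 cm.
Lens 2: 1/d_i2 = 1/f_2 - 1/d_o2 = 1/24 - 1/(13.630) = -0.03170 cm^-1, so d_i2 = -31.546 cm.
m_2 = -(-31.546)/(13.630) = 2.3144.
Total m = m_1 x m_2 = (-0.3836)(2.3144) = -0.8877.

-0.888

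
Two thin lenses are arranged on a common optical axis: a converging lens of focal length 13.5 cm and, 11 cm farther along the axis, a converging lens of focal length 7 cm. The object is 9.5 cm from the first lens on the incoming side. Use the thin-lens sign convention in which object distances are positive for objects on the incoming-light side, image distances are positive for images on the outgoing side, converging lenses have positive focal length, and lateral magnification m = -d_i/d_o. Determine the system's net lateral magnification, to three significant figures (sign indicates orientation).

-0.655

Applying the thin-lens equation to the first lens, 1/13.5 = 1/9.5 + 1/d_i1, which gives d_i1 = -32.062 cm.
Its lateral magnification is m_1 = -d_i1/d_o1 = -(-32.062)/9.5 = 3.3750.
With d_i1 < 0 the first image is virtual and lies on the object side; the object distance for lens 2 is d_o2 = 11 - (-32.062) = 43.062 cm.
Applying the thin-lens equation again with f_2 = 7 cm and d_o2 = 43.062 cm gives d_i2 = 8.359 cm.
m_2 = -(8.359)/(43.062) = -0.1941.
The system's lateral magnification is m_1 m_2 = (3.3750)(-0.1941) = -0.6551.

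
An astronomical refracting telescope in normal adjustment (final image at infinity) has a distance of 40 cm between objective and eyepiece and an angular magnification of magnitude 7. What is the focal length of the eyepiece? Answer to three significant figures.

5.00 cm

In normal adjustment the tube length equals f_obj + f_eye and |M| = f_obj/f_eye.
So f_obj = 7 f_eye and 7 f_eye + f_eye = 40 cm, giving f_eye = 40/8 = 5.000 cm and f_obj = 35.000 cm.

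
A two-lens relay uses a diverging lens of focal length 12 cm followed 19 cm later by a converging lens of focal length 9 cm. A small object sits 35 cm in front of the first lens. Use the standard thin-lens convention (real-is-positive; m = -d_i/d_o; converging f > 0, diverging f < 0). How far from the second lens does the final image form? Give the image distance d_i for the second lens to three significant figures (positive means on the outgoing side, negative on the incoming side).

13.3 cm

First lens: d_i1 = 1/(1/(-12) - 1/35) = -8.936 cm.
With d_i1 < 0 the first image is virtual and lies on the object side; the object distance for lens 2 is d_o2 = 19 - (-8.936) = 27.936 cm.
Second lens: d_i2 = 1/(1/9 - 1/(27.936)) = 13.278 cm.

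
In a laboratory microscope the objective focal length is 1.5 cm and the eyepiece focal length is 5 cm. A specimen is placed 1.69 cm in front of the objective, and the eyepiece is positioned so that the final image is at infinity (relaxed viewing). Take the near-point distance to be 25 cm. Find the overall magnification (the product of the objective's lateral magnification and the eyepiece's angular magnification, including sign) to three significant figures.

Objective: 1/d_i = 1/f_obj - 1/d_o = 1/1.5 - 1/1.69 = 0.07495 cm^-1, so d_i = 13.342 cm.
m_obj = -d_i/d_o = -13.342/1.69 = -7.895.
Eyepiece angular magnification (image at infinity): M_eye = D/f_e = 25/5 = 5.000.
Overall M = m_obj x M_eye = (-7.895)(5.000) = -39.47.

-39.5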